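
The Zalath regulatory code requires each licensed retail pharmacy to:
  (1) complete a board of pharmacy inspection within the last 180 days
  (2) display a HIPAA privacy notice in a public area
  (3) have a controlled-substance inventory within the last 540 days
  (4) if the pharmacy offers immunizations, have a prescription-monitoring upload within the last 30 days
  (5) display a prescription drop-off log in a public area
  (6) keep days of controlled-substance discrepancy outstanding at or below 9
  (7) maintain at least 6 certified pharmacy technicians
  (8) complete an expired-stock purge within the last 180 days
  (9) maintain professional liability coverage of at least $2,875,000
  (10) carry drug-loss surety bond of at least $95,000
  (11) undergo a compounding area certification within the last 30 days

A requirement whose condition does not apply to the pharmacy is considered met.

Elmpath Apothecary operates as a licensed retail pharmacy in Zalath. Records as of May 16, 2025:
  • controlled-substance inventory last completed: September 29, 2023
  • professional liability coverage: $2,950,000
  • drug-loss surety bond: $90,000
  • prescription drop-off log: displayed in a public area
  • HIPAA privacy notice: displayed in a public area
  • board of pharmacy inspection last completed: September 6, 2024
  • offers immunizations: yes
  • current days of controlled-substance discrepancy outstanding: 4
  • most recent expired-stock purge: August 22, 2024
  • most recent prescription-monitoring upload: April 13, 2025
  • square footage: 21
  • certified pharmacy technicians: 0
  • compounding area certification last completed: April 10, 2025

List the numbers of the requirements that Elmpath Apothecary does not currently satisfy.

1, 3, 4, 7, 8, 10, 11

1. board of pharmacy inspection 252 days ago vs limit 180 → not met
2. HIPAA privacy notice present → met
3. controlled-substance inventory 595 days ago vs limit 540 → not met
4. condition 'offers immunizations' holds; prescription-monitoring upload 33 days ago vs limit 30 → not met
5. prescription drop-off log present → met
6. days of controlled-substance discrepancy outstanding 4 ≤ 9 → met
7. certified pharmacy technicians 0 < 6 → not met
8. expired-stock purge 267 days ago vs limit 180 → not met
9. professional liability coverage $2,950,000 ≥ $2,875,000 → met
10. drug-loss surety bond $90,000 < $95,000 → not met
11. compounding area certification 36 days ago vs limit 30 → not met
Not met: 1, 3, 4, 7, 8, 10, 11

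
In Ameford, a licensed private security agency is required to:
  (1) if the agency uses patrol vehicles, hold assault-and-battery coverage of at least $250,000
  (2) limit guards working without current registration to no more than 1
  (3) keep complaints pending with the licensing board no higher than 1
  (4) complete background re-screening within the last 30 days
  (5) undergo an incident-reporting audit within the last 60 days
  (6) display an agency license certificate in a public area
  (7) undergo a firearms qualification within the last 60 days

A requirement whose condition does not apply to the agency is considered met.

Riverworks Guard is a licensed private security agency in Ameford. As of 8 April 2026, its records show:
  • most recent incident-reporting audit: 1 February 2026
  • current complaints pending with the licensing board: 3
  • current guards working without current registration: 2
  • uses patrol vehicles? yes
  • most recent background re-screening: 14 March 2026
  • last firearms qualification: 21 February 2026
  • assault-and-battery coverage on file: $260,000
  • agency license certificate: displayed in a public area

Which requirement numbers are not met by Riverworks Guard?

2, 3, 5

1. condition 'uses patrol vehicles' holds; assault-and-battery coverage $260,000 ≥ $250,000 → met
2. guards working without current registration 2 > 1 → not met
3. complaints pending with the licensing board 3 > 1 → not met
4. background re-screening 25 days ago vs limit 30 → met
5. incident-reporting audit 66 days ago vs limit 60 → not met
6. agency license certificate present → met
7. firearms qualification 46 days ago vs limit 60 → met
Not met: 2, 3, 5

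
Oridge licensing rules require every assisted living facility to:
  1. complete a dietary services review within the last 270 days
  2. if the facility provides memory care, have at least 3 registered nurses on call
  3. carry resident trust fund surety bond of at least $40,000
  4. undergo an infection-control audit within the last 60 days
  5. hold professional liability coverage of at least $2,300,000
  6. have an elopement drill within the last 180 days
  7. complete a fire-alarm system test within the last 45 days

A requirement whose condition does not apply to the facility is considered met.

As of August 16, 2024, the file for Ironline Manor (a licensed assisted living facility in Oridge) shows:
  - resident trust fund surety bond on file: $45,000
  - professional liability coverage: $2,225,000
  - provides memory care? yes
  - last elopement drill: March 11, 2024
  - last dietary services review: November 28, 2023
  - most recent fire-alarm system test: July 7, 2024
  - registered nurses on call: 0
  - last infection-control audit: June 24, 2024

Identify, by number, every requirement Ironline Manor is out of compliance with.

2, 5

1. dietary services review 262 days ago vs limit 270 → met
2. condition 'provides memory care' holds; registered nurses on call 0 < 3 → not met
3. resident trust fund surety bond $45,000 ≥ $40,000 → met
4. infection-control audit 53 days ago vs limit 60 → met
5. professional liability coverage $2,225,000 < $2,300,000 → not met
6. elopement drill 158 days ago vs limit 180 → met
7. fire-alarm system test 40 days ago vs limit 45 → met
Not met: 2, 5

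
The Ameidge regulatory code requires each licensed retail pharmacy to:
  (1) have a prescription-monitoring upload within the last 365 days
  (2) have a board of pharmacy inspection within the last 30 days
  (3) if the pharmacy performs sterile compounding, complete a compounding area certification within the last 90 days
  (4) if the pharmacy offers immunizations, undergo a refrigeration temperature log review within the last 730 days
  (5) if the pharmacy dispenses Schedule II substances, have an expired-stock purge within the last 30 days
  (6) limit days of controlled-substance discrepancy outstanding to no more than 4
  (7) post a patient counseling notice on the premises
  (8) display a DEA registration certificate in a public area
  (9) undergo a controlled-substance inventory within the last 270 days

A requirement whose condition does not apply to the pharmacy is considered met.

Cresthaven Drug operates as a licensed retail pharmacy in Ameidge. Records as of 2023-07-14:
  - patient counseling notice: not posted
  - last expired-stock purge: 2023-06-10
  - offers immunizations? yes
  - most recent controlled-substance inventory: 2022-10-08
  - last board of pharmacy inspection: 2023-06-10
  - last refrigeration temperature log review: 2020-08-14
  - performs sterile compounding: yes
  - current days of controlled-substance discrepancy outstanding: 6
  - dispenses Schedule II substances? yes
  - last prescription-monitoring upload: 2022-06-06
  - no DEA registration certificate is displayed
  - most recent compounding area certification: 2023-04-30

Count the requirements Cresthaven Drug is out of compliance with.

1. prescription-monitoring upload 403 days ago vs limit 365 → not met
2. board of pharmacy inspection 34 days ago vs limit 30 → not met
3. condition 'performs sterile compounding' holds; compounding area certification 75 days ago vs limit 90 → met
4. condition 'offers immunizations' holds; refrigeration temperature log review 1064 days ago vs limit 730 → not met
5. condition 'dispenses Schedule II substances' holds; expired-stock purge 34 days ago vs limit 30 → not met
6. days of controlled-substance discrepancy outstanding 6 > 4 → not met
7. patient counseling notice absent → not met
8. DEA registration certificate absent → not met
9. controlled-substance inventory 279 days ago vs limit 270 → not met
Not met: 8 of 9

8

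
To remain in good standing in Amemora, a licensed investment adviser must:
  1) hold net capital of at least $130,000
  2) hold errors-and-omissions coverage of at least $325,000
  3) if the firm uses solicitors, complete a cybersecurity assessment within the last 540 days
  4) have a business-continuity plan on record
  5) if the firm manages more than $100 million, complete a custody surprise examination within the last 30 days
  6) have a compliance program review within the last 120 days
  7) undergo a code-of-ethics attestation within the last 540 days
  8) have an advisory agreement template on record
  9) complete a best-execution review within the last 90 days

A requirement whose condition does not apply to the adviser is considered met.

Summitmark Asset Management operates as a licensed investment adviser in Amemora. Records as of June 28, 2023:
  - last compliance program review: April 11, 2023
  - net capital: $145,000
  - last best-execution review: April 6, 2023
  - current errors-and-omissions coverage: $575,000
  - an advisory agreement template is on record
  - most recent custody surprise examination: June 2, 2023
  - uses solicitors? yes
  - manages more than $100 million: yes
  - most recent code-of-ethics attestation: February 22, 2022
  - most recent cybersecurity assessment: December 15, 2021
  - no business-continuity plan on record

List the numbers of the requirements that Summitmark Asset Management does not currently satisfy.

3, 4

1. net capital $145,000 ≥ $130,000 → met
2. errors-and-omissions coverage $575,000 ≥ $325,000 → met
3. condition 'uses solicitors' holds; cybersecurity assessment 560 days ago vs limit 540 → not met
4. business-continuity plan absent → not met
5. condition 'manages more than $100 million' holds; custody surprise examination 26 days ago vs limit 30 → met
6. compliance program review 78 days ago vs limit 120 → met
7. code-of-ethics attestation 491 days ago vs limit 540 → met
8. advisory agreement template present → met
9. best-execution review 83 days ago vs limit 90 → met
Not met: 3, 4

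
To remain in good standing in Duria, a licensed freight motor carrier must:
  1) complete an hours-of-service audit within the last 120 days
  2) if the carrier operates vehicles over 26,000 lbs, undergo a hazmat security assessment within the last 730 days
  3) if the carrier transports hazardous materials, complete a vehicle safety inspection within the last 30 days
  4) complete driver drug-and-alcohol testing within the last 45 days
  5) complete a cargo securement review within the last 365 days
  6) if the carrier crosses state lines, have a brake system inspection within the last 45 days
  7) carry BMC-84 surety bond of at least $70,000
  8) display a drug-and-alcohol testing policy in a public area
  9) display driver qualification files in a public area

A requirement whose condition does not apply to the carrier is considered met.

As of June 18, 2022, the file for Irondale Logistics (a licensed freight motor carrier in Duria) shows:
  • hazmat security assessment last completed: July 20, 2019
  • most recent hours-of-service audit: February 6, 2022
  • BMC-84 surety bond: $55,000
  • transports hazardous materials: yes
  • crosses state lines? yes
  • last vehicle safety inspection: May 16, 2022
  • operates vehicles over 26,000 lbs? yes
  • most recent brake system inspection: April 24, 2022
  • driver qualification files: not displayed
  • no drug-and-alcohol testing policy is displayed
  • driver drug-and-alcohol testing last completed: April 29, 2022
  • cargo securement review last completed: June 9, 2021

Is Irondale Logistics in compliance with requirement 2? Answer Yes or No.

2. condition 'operates vehicles over 26,000 lbs' holds; hazmat security assessment 1064 days ago vs limit 730 → not met

No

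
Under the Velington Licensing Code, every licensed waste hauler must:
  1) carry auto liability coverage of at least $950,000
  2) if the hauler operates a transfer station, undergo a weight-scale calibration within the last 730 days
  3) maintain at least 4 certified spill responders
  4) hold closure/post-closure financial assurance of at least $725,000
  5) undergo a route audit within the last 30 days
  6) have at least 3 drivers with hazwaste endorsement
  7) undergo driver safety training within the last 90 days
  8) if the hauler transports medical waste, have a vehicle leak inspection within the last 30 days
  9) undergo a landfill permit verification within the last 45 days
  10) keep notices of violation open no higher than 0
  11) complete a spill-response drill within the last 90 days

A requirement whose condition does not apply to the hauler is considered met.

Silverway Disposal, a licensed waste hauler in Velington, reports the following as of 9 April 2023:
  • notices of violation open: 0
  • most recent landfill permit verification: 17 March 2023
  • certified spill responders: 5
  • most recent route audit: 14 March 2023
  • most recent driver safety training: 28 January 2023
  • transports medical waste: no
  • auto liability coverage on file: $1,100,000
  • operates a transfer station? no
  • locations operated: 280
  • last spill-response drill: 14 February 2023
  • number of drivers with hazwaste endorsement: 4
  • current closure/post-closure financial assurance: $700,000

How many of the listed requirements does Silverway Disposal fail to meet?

1

1. auto liability coverage $1,100,000 ≥ $950,000 → met
2. condition 'operates a transfer station' does not hold → requirement n/a → met
3. certified spill responders 5 ≥ 4 → met
4. closure/post-closure financial assurance $700,000 < $725,000 → not met
5. route audit 26 days ago vs limit 30 → met
6. drivers with hazwaste endorsement 4 ≥ 3 → met
7. driver safety training 71 days ago vs limit 90 → met
8. condition 'transports medical waste' does not hold → requirement n/a → met
9. landfill permit verification 23 days ago vs limit 45 → met
10. notices of violation open 0 ≤ 0 → met
11. spill-response drill 54 days ago vs limit 90 → met
Not met: 1 of 11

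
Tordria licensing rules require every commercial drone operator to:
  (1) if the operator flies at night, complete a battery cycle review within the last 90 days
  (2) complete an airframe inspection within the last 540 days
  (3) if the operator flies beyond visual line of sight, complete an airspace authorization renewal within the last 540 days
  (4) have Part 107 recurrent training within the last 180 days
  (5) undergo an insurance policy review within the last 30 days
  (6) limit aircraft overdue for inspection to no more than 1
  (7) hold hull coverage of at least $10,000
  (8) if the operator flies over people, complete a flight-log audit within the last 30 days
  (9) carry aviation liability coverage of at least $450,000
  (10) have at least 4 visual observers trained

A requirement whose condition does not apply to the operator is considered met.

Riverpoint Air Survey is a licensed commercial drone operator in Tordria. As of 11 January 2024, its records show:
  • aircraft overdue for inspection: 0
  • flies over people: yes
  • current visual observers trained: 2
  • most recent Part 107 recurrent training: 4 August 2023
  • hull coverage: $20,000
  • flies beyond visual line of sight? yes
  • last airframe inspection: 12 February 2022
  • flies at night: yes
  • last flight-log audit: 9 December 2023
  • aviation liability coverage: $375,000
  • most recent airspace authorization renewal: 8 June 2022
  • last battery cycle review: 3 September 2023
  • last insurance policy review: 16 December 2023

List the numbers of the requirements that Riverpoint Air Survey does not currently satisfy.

1. condition 'flies at night' holds; battery cycle review 130 days ago vs limit 90 → not met
2. airframe inspection 698 days ago vs limit 540 → not met
3. condition 'flies beyond visual line of sight' holds; airspace authorization renewal 582 days ago vs limit 540 → not met
4. Part 107 recurrent training 160 days ago vs limit 180 → met
5. insurance policy review 26 days ago vs limit 30 → met
6. aircraft overdue for inspection 0 ≤ 1 → met
7. hull coverage $20,000 ≥ $10,000 → met
8. condition 'flies over people' holds; flight-log audit 33 days ago vs limit 30 → not met
9. aviation liability coverage $375,000 < $450,000 → not met
10. visual observers trained 2 < 4 → not met
Not met: 1, 2, 3, 8, 9, 10

1, 2, 3, 8, 9, 10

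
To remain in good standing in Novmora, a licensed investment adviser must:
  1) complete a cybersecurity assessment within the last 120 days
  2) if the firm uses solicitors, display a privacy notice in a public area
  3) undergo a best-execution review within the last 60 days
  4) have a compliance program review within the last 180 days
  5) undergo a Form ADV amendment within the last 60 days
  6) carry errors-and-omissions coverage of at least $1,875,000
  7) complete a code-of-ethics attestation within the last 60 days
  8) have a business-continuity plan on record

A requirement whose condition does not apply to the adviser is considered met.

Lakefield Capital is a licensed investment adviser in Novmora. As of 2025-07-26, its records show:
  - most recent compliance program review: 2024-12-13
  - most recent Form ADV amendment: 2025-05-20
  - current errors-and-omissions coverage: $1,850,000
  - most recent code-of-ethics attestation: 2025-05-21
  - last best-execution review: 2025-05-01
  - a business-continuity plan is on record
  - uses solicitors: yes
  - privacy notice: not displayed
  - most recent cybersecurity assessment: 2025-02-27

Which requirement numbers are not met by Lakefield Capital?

1. cybersecurity assessment 149 days ago vs limit 120 → not met
2. condition 'uses solicitors' holds; privacy notice absent → not met
3. best-execution review 86 days ago vs limit 60 → not met
4. compliance program review 225 days ago vs limit 180 → not met
5. Form ADV amendment 67 days ago vs limit 60 → not met
6. errors-and-omissions coverage $1,850,000 < $1,875,000 → not met
7. code-of-ethics attestation 66 days ago vs limit 60 → not met
8. business-continuity plan present → met
Not met: 1, 2, 3, 4, 5, 6, 7

1, 2, 3, 4, 5, 6, 7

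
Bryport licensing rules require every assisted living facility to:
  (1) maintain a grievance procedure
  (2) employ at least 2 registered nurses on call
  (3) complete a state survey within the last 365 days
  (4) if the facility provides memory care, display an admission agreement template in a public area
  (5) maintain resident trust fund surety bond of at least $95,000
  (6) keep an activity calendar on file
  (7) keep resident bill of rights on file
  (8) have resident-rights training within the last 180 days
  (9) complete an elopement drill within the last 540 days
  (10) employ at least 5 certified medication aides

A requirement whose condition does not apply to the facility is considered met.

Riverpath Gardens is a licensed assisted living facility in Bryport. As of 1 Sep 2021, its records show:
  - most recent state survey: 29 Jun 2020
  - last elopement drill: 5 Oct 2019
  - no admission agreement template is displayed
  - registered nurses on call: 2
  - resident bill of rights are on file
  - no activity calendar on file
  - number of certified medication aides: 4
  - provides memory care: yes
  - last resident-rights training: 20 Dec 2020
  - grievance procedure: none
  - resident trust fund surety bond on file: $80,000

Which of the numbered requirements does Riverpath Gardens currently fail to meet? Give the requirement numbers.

1, 3, 4, 5, 6, 8, 9, 10

1. grievance procedure absent → not met
2. registered nurses on call 2 ≥ 2 → met
3. state survey 429 days ago vs limit 365 → not met
4. condition 'provides memory care' holds; admission agreement template absent → not met
5. resident trust fund surety bond $80,000 < $95,000 → not met
6. activity calendar absent → not met
7. resident bill of rights present → met
8. resident-rights training 255 days ago vs limit 180 → not met
9. elopement drill 697 days ago vs limit 540 → not met
10. certified medication aides 4 < 5 → not met
Not met: 1, 3, 4, 5, 6, 8, 9, 10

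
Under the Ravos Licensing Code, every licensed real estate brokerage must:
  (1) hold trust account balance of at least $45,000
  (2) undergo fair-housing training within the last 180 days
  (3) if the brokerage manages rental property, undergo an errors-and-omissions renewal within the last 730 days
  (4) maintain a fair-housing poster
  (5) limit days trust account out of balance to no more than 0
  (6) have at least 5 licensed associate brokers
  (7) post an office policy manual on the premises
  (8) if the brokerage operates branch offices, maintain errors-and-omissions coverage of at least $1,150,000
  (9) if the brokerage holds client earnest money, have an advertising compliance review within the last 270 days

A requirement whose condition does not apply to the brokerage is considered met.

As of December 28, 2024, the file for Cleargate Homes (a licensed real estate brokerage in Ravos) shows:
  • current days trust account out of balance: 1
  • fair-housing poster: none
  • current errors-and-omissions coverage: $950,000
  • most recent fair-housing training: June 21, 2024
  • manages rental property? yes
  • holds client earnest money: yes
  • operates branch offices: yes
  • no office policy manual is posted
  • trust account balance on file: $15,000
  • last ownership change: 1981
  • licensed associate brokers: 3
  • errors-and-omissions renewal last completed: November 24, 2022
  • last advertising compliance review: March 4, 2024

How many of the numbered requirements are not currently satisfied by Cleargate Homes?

9

1. trust account balance $15,000 < $45,000 → not met
2. fair-housing training 190 days ago vs limit 180 → not met
3. condition 'manages rental property' holds; errors-and-omissions renewal 765 days ago vs limit 730 → not met
4. fair-housing poster absent → not met
5. days trust account out of balance 1 > 0 → not met
6. licensed associate brokers 3 < 5 → not met
7. office policy manual absent → not met
8. condition 'operates branch offices' holds; errors-and-omissions coverage $950,000 < $1,150,000 → not met
9. condition 'holds client earnest money' holds; advertising compliance review 299 days ago vs limit 270 → not met
Not met: 9 of 9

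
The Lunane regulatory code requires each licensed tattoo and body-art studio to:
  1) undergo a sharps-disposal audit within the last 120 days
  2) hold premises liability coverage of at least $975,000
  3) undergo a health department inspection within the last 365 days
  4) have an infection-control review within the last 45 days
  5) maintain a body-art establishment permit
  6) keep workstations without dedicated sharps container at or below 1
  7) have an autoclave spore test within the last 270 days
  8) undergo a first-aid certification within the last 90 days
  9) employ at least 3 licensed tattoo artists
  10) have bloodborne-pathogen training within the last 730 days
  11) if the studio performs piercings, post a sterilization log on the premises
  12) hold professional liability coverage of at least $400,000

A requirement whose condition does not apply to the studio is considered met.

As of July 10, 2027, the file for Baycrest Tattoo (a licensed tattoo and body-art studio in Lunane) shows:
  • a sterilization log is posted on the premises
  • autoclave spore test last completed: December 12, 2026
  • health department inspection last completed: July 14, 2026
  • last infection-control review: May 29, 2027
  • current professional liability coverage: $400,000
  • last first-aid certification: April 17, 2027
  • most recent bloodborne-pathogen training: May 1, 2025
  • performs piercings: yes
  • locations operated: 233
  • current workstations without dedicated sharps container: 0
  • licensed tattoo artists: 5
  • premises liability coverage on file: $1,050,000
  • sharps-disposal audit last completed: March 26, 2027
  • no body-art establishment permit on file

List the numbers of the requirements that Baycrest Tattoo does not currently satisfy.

1. sharps-disposal audit 106 days ago vs limit 120 → met
2. premises liability coverage $1,050,000 ≥ $975,000 → met
3. health department inspection 361 days ago vs limit 365 → met
4. infection-control review 42 days ago vs limit 45 → met
5. body-art establishment permit absent → not met
6. workstations without dedicated sharps container 0 ≤ 1 → met
7. autoclave spore test 210 days ago vs limit 270 → met
8. first-aid certification 84 days ago vs limit 90 → met
9. licensed tattoo artists 5 ≥ 3 → met
10. bloodborne-pathogen training 800 days ago vs limit 730 → not met
11. condition 'performs piercings' holds; sterilization log present → met
12. professional liability coverage $400,000 ≥ $400,000 → met
Not met: 5, 10

5, 10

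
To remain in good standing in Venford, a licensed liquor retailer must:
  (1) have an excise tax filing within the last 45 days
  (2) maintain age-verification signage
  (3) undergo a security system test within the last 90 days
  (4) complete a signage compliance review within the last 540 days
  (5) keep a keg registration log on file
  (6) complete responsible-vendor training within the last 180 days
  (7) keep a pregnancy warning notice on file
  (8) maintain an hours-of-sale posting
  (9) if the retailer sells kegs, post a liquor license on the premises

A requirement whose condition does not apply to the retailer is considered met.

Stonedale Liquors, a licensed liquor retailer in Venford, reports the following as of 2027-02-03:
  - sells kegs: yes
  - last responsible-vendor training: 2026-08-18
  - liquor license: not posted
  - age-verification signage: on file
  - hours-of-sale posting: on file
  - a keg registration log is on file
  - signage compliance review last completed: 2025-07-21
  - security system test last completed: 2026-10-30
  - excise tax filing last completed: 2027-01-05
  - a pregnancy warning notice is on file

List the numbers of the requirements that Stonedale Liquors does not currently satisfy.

1. excise tax filing 29 days ago vs limit 45 → met
2. age-verification signage present → met
3. security system test 96 days ago vs limit 90 → not met
4. signage compliance review 562 days ago vs limit 540 → not met
5. keg registration log present → met
6. responsible-vendor training 169 days ago vs limit 180 → met
7. pregnancy warning notice present → met
8. hours-of-sale posting present → met
9. condition 'sells kegs' holds; liquor license absent → not met
Not met: 3, 4, 9

3, 4, 9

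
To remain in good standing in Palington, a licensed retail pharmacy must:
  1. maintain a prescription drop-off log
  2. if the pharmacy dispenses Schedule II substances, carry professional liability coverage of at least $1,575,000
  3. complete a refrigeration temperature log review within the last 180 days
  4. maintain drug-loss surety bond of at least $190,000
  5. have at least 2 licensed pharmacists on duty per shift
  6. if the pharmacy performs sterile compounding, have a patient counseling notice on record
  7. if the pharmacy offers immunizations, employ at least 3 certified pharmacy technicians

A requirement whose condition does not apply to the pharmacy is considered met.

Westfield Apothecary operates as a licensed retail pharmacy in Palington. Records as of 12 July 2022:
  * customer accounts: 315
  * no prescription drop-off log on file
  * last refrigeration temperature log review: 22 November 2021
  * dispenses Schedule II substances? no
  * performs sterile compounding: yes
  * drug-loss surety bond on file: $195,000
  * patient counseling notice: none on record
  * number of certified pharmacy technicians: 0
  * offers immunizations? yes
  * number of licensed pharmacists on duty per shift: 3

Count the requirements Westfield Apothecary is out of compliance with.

1. prescription drop-off log absent → not met
2. condition 'dispenses Schedule II substances' does not hold → requirement n/a → met
3. refrigeration temperature log review 232 days ago vs limit 180 → not met
4. drug-loss surety bond $195,000 ≥ $190,000 → met
5. licensed pharmacists on duty per shift 3 ≥ 2 → met
6. condition 'performs sterile compounding' holds; patient counseling notice absent → not met
7. condition 'offers immunizations' holds; certified pharmacy technicians 0 < 3 → not met
Not met: 4 of 7

4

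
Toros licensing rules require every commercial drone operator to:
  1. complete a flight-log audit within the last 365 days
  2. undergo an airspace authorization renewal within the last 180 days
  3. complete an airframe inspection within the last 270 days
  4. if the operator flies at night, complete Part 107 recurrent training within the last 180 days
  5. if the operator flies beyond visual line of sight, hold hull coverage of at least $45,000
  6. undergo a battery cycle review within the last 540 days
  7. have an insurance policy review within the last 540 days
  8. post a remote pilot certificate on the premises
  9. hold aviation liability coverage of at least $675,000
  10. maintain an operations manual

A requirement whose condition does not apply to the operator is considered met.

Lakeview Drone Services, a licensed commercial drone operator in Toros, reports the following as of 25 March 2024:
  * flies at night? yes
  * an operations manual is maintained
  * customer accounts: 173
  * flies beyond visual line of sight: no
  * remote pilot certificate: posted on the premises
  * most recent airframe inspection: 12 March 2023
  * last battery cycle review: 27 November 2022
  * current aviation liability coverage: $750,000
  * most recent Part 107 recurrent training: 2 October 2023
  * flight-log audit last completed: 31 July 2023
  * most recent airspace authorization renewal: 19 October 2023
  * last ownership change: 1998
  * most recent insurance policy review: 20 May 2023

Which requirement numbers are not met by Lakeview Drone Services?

1. flight-log audit 238 days ago vs limit 365 → met
2. airspace authorization renewal 158 days ago vs limit 180 → met
3. airframe inspection 379 days ago vs limit 270 → not met
4. condition 'flies at night' holds; Part 107 recurrent training 175 days ago vs limit 180 → met
5. condition 'flies beyond visual line of sight' does not hold → requirement n/a → met
6. battery cycle review 484 days ago vs limit 540 → met
7. insurance policy review 310 days ago vs limit 540 → met
8. remote pilot certificate present → met
9. aviation liability coverage $750,000 ≥ $675,000 → met
10. operations manual present → met
Not met: 3

3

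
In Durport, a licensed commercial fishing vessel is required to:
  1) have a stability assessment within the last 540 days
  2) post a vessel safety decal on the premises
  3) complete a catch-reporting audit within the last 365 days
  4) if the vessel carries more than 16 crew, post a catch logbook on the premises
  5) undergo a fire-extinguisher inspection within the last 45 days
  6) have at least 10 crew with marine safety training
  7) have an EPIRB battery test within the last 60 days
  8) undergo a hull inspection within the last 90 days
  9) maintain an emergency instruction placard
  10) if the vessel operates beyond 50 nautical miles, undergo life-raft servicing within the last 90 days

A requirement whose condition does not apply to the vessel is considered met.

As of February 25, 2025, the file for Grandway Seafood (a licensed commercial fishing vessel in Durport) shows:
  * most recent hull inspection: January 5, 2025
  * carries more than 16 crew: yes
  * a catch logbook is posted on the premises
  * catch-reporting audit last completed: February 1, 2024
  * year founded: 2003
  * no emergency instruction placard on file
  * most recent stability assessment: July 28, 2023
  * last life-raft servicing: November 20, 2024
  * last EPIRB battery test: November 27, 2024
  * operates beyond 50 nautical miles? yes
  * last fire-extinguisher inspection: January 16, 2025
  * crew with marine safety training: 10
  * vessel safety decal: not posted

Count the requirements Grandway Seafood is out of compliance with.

6

1. stability assessment 578 days ago vs limit 540 → not met
2. vessel safety decal absent → not met
3. catch-reporting audit 390 days ago vs limit 365 → not met
4. condition 'carries more than 16 crew' holds; catch logbook present → met
5. fire-extinguisher inspection 40 days ago vs limit 45 → met
6. crew with marine safety training 10 ≥ 10 → met
7. EPIRB battery test 90 days ago vs limit 60 → not met
8. hull inspection 51 days ago vs limit 90 → met
9. emergency instruction placard absent → not met
10. condition 'operates beyond 50 nautical miles' holds; life-raft servicing 97 days ago vs limit 90 → not met
Not met: 6 of 10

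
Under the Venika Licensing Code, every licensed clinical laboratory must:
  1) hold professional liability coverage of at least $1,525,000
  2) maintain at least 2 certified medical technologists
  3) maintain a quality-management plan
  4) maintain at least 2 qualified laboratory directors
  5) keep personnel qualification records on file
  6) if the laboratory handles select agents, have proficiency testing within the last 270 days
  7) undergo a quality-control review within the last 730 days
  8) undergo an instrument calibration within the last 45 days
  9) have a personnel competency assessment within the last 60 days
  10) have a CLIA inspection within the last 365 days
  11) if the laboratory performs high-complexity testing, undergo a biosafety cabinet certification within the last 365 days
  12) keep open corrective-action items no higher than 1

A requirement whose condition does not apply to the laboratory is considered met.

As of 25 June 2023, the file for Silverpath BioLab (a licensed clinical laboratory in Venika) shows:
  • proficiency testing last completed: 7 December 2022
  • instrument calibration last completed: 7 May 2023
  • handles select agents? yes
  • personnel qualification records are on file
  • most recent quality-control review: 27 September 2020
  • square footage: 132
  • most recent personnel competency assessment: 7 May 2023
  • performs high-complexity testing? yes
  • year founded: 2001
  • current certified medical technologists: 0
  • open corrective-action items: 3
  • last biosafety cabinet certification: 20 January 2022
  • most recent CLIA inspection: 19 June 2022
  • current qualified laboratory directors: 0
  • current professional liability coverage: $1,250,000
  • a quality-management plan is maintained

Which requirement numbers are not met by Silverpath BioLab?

1. professional liability coverage $1,250,000 < $1,525,000 → not met
2. certified medical technologists 0 < 2 → not met
3. quality-management plan present → met
4. qualified laboratory directors 0 < 2 → not met
5. personnel qualification records present → met
6. condition 'handles select agents' holds; proficiency testing 200 days ago vs limit 270 → met
7. quality-control review 1001 days ago vs limit 730 → not met
8. instrument calibration 49 days ago vs limit 45 → not met
9. personnel competency assessment 49 days ago vs limit 60 → met
10. CLIA inspection 371 days ago vs limit 365 → not met
11. condition 'performs high-complexity testing' holds; biosafety cabinet certification 521 days ago vs limit 365 → not met
12. open corrective-action items 3 > 1 → not met
Not met: 1, 2, 4, 7, 8, 10, 11, 12

1, 2, 4, 7, 8, 10, 11, 12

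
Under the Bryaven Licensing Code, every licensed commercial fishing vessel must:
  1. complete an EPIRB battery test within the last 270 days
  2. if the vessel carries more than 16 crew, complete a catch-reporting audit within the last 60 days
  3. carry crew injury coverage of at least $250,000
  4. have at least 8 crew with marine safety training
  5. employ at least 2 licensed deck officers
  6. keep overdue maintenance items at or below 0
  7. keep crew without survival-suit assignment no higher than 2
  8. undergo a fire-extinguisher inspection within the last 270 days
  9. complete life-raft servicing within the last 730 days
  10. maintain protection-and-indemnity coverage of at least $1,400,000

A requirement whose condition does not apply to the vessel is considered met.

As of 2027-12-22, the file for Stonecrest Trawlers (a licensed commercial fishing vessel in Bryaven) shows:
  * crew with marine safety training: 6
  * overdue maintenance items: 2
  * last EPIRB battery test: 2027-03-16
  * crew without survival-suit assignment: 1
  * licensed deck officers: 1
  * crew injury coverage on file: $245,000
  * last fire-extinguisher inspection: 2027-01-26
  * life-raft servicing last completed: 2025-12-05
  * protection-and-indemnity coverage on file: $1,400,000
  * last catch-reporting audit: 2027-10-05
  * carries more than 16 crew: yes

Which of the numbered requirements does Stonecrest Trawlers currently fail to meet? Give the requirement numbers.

1. EPIRB battery test 281 days ago vs limit 270 → not met
2. condition 'carries more than 16 crew' holds; catch-reporting audit 78 days ago vs limit 60 → not met
3. crew injury coverage $245,000 < $250,000 → not met
4. crew with marine safety training 6 < 8 → not met
5. licensed deck officers 1 < 2 → not met
6. overdue maintenance items 2 > 0 → not met
7. crew without survival-suit assignment 1 ≤ 2 → met
8. fire-extinguisher inspection 330 days ago vs limit 270 → not met
9. life-raft servicing 747 days ago vs limit 730 → not met
10. protection-and-indemnity coverage $1,400,000 ≥ $1,400,000 → met
Not met: 1, 2, 3, 4, 5, 6, 8, 9

1, 2, 3, 4, 5, 6, 8, 9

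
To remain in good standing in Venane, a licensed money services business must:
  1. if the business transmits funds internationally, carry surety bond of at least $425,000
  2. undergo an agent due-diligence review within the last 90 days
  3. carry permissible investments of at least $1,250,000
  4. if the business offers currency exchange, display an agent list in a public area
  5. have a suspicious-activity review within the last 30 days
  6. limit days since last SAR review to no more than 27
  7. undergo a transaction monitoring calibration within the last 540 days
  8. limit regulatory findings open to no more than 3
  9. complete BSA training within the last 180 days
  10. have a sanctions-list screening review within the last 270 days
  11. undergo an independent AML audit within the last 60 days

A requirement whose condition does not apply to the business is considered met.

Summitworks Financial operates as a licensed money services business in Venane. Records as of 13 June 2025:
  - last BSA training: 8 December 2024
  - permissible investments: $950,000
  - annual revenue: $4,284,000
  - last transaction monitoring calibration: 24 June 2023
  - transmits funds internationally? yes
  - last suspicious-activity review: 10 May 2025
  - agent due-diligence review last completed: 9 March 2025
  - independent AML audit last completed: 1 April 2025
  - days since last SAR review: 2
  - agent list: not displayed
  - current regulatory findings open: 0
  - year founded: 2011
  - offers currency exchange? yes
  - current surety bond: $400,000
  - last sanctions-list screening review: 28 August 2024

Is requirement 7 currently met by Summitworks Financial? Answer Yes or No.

7. transaction monitoring calibration 720 days ago vs limit 540 → not met

No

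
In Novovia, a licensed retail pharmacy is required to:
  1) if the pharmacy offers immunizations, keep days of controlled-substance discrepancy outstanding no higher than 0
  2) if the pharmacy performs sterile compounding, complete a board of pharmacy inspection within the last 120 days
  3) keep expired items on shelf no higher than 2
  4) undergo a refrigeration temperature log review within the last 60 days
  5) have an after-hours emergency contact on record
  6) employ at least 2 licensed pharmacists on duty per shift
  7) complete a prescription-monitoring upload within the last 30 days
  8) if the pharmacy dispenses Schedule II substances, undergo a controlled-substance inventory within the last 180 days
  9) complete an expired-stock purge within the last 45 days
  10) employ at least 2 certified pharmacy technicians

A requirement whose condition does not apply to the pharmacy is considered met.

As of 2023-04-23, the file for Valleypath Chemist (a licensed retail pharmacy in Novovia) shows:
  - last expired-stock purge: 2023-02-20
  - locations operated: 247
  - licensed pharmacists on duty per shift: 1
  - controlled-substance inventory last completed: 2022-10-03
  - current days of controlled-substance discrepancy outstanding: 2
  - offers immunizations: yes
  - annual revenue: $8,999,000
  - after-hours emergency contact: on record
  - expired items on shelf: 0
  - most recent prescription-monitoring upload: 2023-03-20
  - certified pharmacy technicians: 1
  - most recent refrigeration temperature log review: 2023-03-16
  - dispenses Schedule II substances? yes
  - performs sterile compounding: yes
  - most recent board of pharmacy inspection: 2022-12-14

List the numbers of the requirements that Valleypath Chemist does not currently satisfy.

1, 2, 6, 7, 8, 9, 10

1. condition 'offers immunizations' holds; days of controlled-substance discrepancy outstanding 2 > 0 → not met
2. condition 'performs sterile compounding' holds; board of pharmacy inspection 130 days ago vs limit 120 → not met
3. expired items on shelf 0 ≤ 2 → met
4. refrigeration temperature log review 38 days ago vs limit 60 → met
5. after-hours emergency contact present → met
6. licensed pharmacists on duty per shift 1 < 2 → not met
7. prescription-monitoring upload 34 days ago vs limit 30 → not met
8. condition 'dispenses Schedule II substances' holds; controlled-substance inventory 202 days ago vs limit 180 → not met
9. expired-stock purge 62 days ago vs limit 45 → not met
10. certified pharmacy technicians 1 < 2 → not met
Not met: 1, 2, 6, 7, 8, 9, 10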